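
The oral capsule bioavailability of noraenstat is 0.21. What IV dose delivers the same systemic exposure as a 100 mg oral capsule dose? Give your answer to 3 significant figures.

Systemic exposure from an extravascular dose = F × D_ev, so the equivalent IV dose is F × D_ev.
D_iv = F × D_ev = 0.21 × 100 = 21 mg

D_iv = 21.0 mg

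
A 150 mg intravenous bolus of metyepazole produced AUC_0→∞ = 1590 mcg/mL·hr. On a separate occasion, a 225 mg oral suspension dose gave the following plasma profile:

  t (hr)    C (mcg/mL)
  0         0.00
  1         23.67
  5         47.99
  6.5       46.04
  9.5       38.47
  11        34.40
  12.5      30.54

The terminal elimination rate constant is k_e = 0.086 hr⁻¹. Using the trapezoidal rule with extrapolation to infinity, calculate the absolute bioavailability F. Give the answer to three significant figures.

F = 0.340

Trapezoidal AUC_0→12.5 (oral suspension):
  [0→1]: (0.00+23.67)/2 × 1 = 11.835
  [1→5]: (23.67+47.99)/2 × 4 = 143.32
  [5→6.5]: (47.99+46.04)/2 × 1.5 = 70.5225
  [6.5→9.5]: (46.04+38.47)/2 × 3 = 126.765
  [9.5→11]: (38.47+34.40)/2 × 1.5 = 54.6525
  [11→12.5]: (34.40+30.54)/2 × 1.5 = 48.705
  Sum = 455.8 mcg/mL·hr
Tail: C_last/k_e = 30.54/0.086 = 355.116
AUC_0→∞ (oral suspension) = 455.8 + 355.116 = 810.916 mcg/mL·hr
F = (AUC_ev/D_ev)/(AUC_iv/D_iv) = (810.916/225)/(1590/150) = 3.60407/10.6 = 0.3400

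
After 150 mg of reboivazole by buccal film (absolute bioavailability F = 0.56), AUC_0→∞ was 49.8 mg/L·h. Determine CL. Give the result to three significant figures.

CL = F × Dose / AUC_0→∞
   = 0.56 × 150 / 49.8 = 1.68675 L/h

CL = 1.69 L/h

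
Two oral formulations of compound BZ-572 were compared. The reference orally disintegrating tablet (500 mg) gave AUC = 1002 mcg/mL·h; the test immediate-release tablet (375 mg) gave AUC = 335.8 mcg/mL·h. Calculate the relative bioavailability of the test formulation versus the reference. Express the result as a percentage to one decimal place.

F_rel = 44.7%

F_rel = (AUC_test/D_test) / (AUC_ref/D_ref)
      = (335.8/375) / (1002/500)
      = 0.895467 / 2.004 = 0.4468 = 44.68%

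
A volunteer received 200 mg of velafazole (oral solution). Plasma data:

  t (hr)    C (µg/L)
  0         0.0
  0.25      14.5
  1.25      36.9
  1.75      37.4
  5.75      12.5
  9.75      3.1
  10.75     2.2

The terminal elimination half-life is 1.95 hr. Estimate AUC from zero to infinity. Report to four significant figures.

Trapezoidal AUC_0→10.75:
  [0→0.25]: (0.0+14.5)/2 × 0.25 = 1.8125
  [0.25→1.25]: (14.5+36.9)/2 × 1 = 25.7
  [1.25→1.75]: (36.9+37.4)/2 × 0.5 = 18.575
  [1.75→5.75]: (37.4+12.5)/2 × 4 = 99.8
  [5.75→9.75]: (12.5+3.1)/2 × 4 = 31.2
  [9.75→10.75]: (3.1+2.2)/2 × 1 = 2.65
  Sum = 179.7375 µg/L·hr
k_e = ln2 / t½ = 0.693147 / 1.95 = 0.3555 hr^-1
Extrapolated tail: C_last / k_e = 2.2 / 0.3555 = 6.188
AUC_0→∞ = 179.7375 + 6.188 = 185.9255 µg/L·hr

AUC = 185.9 µg/L·hr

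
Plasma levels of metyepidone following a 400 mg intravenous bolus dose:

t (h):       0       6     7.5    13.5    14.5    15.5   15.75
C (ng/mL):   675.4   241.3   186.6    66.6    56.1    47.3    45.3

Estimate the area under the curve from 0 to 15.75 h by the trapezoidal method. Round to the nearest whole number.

AUC = 3955 ng/mL·h

Trapezoidal AUC_0→15.75:
  [0→6]: (675.4+241.3)/2 × 6 = 2750.1
  [6→7.5]: (241.3+186.6)/2 × 1.5 = 320.925
  [7.5→13.5]: (186.6+66.6)/2 × 6 = 759.6
  [13.5→14.5]: (66.6+56.1)/2 × 1 = 61.35
  [14.5→15.5]: (56.1+47.3)/2 × 1 = 51.7
  [15.5→15.75]: (47.3+45.3)/2 × 0.25 = 11.575
  Sum = 3955.25 ng/mL·h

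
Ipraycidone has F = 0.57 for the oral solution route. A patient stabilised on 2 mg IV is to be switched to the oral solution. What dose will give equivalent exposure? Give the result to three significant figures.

D_oral = 3.51 mg

For equal systemic exposure: F × D_ev = D_iv
D_ev = D_iv / F = 2 / 0.57 = 3.50877 mg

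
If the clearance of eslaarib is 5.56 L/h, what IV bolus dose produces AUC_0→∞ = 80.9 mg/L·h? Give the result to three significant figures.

Dose = 450 mg

Dose_iv = CL × AUC_0→∞
     = 5.56 × 80.9 = 449.804 mg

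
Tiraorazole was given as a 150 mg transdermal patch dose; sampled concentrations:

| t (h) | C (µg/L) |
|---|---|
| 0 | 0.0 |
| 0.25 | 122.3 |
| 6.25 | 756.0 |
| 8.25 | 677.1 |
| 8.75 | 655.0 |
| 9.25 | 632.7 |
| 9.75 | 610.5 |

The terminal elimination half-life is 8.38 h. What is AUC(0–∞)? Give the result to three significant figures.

AUC = 12400 µg/L·h

Trapezoidal AUC_0→9.75:
  [0→0.25]: (0.0+122.3)/2 × 0.25 = 15.2875
  [0.25→6.25]: (122.3+756.0)/2 × 6 = 2634.9
  [6.25→8.25]: (756.0+677.1)/2 × 2 = 1433.1
  [8.25→8.75]: (677.1+655.0)/2 × 0.5 = 333.025
  [8.75→9.25]: (655.0+632.7)/2 × 0.5 = 321.925
  [9.25→9.75]: (632.7+610.5)/2 × 0.5 = 310.8
  Sum = 5049.0375 µg/L·h
k_e = ln2 / t½ = 0.693147 / 8.38 = 0.0827 h^-1
Extrapolated tail: C_last / k_e = 610.5 / 0.0827 = 7382.104
AUC_0→∞ = 5049.0375 + 7382.104 = 12431.1415 µg/L·h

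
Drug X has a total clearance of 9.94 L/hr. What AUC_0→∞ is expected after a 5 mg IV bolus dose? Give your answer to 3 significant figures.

AUC = 0.503 mg/L·hr

AUC_0→∞ = Dose_iv / CL
        = 5 / 9.94 = 0.503018 mg/L·hr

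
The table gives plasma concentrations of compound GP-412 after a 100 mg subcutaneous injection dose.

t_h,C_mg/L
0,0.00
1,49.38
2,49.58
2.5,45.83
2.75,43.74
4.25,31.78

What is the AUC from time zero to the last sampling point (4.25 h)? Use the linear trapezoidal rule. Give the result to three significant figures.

Trapezoidal AUC_0→4.25:
  [0→1]: (0.00+49.38)/2 × 1 = 24.69
  [1→2]: (49.38+49.58)/2 × 1 = 49.48
  [2→2.5]: (49.58+45.83)/2 × 0.5 = 23.8525
  [2.5→2.75]: (45.83+43.74)/2 × 0.25 = 11.19625
  [2.75→4.25]: (43.74+31.78)/2 × 1.5 = 56.64
  Sum = 165.85875 mg/L·h

AUC = 166 mg/L·h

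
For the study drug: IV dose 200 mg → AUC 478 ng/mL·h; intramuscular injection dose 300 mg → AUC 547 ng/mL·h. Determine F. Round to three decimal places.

F = 0.763

F = (AUC_ev / D_ev) / (AUC_iv / D_iv)
  = (547/300) / (478/200)
  = 1.82333 / 2.39 = 0.7629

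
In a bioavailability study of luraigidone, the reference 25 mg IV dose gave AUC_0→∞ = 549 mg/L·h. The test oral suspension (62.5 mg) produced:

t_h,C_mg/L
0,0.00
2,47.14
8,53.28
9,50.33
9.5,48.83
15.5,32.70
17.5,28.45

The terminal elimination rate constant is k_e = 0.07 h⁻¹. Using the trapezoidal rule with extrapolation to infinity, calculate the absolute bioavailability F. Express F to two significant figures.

F = 0.83

Trapezoidal AUC_0→17.5 (oral suspension):
  [0→2]: (0.00+47.14)/2 × 2 = 47.14
  [2→8]: (47.14+53.28)/2 × 6 = 301.26
  [8→9]: (53.28+50.33)/2 × 1 = 51.805
  [9→9.5]: (50.33+48.83)/2 × 0.5 = 24.79
  [9.5→15.5]: (48.83+32.70)/2 × 6 = 244.59
  [15.5→17.5]: (32.70+28.45)/2 × 2 = 61.15
  Sum = 730.735 mg/L·h
Tail: C_last/k_e = 28.45/0.07 = 406.429
AUC_0→∞ (oral suspension) = 730.735 + 406.429 = 1137.164 mg/L·h
F = (AUC_ev/D_ev)/(AUC_iv/D_iv) = (1137.164/62.5)/(549/25) = 18.194624/21.96 = 0.8285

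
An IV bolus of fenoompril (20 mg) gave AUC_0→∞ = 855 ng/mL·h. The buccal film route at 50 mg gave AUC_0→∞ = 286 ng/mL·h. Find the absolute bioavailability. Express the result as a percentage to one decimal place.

F = (AUC_ev / D_ev) / (AUC_iv / D_iv)
  = (286/50) / (855/20)
  = 5.72 / 42.75 = 0.1338
  = 13.38%

F = 13.4%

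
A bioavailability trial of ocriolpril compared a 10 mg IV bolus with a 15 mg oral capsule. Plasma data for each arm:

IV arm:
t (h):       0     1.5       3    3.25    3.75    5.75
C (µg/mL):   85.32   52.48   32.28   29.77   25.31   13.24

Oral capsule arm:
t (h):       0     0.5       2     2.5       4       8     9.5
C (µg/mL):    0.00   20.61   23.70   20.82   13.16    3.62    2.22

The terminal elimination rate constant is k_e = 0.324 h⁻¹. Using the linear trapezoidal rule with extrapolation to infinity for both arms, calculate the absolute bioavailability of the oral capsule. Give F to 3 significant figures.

F = 0.298

Trapezoidal AUC_0→5.75 (IV):
  [0→1.5]: (85.32+52.48)/2 × 1.5 = 103.35
  [1.5→3]: (52.48+32.28)/2 × 1.5 = 63.57
  [3→3.25]: (32.28+29.77)/2 × 0.25 = 7.75625
  [3.25→3.75]: (29.77+25.31)/2 × 0.5 = 13.77
  [3.75→5.75]: (25.31+13.24)/2 × 2 = 38.55
  Sum = 226.99625 µg/mL·h
IV tail: 13.24/0.324 = 40.864; AUC_iv,0→∞ = 226.99625 + 40.864 = 267.86025 µg/mL·h
Trapezoidal AUC_0→9.5 (oral capsule):
  [0→0.5]: (0.00+20.61)/2 × 0.5 = 5.1525
  [0.5→2]: (20.61+23.70)/2 × 1.5 = 33.2325
  [2→2.5]: (23.70+20.82)/2 × 0.5 = 11.13
  [2.5→4]: (20.82+13.16)/2 × 1.5 = 25.485
  [4→8]: (13.16+3.62)/2 × 4 = 33.56
  [8→9.5]: (3.62+2.22)/2 × 1.5 = 4.38
  Sum = 112.94 µg/mL·h
oral capsule tail: 2.22/0.324 = 6.852; AUC_ev,0→∞ = 112.94 + 6.852 = 119.792 µg/mL·h
F = (AUC_ev/D_ev)/(AUC_iv/D_iv) = (119.792/15)/(267.86025/10) = 7.98613/26.786025 = 0.2981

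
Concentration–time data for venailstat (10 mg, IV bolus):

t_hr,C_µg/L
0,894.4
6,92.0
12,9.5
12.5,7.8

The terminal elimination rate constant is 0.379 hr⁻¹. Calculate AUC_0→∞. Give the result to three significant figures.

AUC = 3290 µg/L·hr

Trapezoidal AUC_0→12.5:
  [0→6]: (894.4+92.0)/2 × 6 = 2959.2
  [6→12]: (92.0+9.5)/2 × 6 = 304.5
  [12→12.5]: (9.5+7.8)/2 × 0.5 = 4.325
  Sum = 3268.025 µg/L·hr
Extrapolated tail: C_last / k_e = 7.8 / 0.379 = 20.580
AUC_0→∞ = 3268.025 + 20.580 = 3288.605 µg/L·hr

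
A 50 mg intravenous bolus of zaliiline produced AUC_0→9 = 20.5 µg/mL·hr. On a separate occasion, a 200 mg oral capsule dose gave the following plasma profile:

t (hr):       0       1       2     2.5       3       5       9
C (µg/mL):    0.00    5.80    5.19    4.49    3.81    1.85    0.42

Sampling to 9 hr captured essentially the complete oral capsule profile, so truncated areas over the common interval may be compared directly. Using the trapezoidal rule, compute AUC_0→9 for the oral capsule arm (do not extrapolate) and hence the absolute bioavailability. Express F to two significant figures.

F = 0.28

Trapezoidal AUC_0→9 (oral capsule):
  [0→1]: (0.00+5.80)/2 × 1 = 2.9
  [1→2]: (5.80+5.19)/2 × 1 = 5.495
  [2→2.5]: (5.19+4.49)/2 × 0.5 = 2.42
  [2.5→3]: (4.49+3.81)/2 × 0.5 = 2.075
  [3→5]: (3.81+1.85)/2 × 2 = 5.66
  [5→9]: (1.85+0.42)/2 × 4 = 4.54
  Sum = 23.09 µg/mL·hr
F = (AUC_ev/D_ev)/(AUC_iv/D_iv) = (23.09/200)/(20.5/50) = 0.11545/0.41 = 0.2816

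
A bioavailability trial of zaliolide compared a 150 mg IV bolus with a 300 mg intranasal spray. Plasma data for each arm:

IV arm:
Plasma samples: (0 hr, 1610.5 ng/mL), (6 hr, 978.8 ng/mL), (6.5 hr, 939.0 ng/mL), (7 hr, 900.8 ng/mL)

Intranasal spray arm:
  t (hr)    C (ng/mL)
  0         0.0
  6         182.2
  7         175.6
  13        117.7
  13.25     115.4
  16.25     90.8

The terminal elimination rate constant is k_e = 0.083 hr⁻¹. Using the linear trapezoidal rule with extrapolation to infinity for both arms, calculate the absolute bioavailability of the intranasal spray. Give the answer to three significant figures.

Trapezoidal AUC_0→7 (IV):
  [0→6]: (1610.5+978.8)/2 × 6 = 7767.9
  [6→6.5]: (978.8+939.0)/2 × 0.5 = 479.45
  [6.5→7]: (939.0+900.8)/2 × 0.5 = 459.95
  Sum = 8707.3 ng/mL·hr
IV tail: 900.8/0.083 = 10853.012; AUC_iv,0→∞ = 8707.3 + 10853.012 = 19560.312 ng/mL·hr
Trapezoidal AUC_0→16.25 (intranasal spray):
  [0→6]: (0.0+182.2)/2 × 6 = 546.6
  [6→7]: (182.2+175.6)/2 × 1 = 178.9
  [7→13]: (175.6+117.7)/2 × 6 = 879.9
  [13→13.25]: (117.7+115.4)/2 × 0.25 = 29.1375
  [13.25→16.25]: (115.4+90.8)/2 × 3 = 309.3
  Sum = 1943.8375 ng/mL·hr
intranasal spray tail: 90.8/0.083 = 1093.976; AUC_ev,0→∞ = 1943.8375 + 1093.976 = 3037.8135 ng/mL·hr
F = (AUC_ev/D_ev)/(AUC_iv/D_iv) = (3037.8135/300)/(19560.312/150) = 10.126045/130.40208 = 0.0777

F = 0.0777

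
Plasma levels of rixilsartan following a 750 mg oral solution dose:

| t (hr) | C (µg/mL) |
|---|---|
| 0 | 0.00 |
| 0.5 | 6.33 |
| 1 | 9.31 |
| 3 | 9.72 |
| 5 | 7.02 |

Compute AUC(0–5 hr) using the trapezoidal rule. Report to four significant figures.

Trapezoidal AUC_0→5:
  [0→0.5]: (0.00+6.33)/2 × 0.5 = 1.5825
  [0.5→1]: (6.33+9.31)/2 × 0.5 = 3.91
  [1→3]: (9.31+9.72)/2 × 2 = 19.03
  [3→5]: (9.72+7.02)/2 × 2 = 16.74
  Sum = 41.2625 µg/mL·hr

AUC = 41.26 µg/mL·hr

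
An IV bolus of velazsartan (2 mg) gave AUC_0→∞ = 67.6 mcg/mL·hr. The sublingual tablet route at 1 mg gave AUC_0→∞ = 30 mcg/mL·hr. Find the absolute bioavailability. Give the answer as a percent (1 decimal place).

F = (AUC_ev / D_ev) / (AUC_iv / D_iv)
  = (30/1) / (67.6/2)
  = 30 / 33.8 = 0.8876
  = 88.76%

F = 88.8%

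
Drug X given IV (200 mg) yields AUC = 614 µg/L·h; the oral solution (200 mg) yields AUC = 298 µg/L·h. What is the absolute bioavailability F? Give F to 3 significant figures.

F = (AUC_ev / D_ev) / (AUC_iv / D_iv)
  = (298/200) / (614/200)
  = 1.49 / 3.07 = 0.4853

F = 0.485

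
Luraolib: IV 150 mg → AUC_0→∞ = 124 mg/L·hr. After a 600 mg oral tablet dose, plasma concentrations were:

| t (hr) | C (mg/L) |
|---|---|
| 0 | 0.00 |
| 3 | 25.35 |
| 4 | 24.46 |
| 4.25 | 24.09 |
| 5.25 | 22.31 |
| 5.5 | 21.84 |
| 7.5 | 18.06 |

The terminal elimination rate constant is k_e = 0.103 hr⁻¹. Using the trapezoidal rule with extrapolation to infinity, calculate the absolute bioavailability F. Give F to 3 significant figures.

F = 0.631

Trapezoidal AUC_0→7.5 (oral tablet):
  [0→3]: (0.00+25.35)/2 × 3 = 38.025
  [3→4]: (25.35+24.46)/2 × 1 = 24.905
  [4→4.25]: (24.46+24.09)/2 × 0.25 = 6.06875
  [4.25→5.25]: (24.09+22.31)/2 × 1 = 23.2
  [5.25→5.5]: (22.31+21.84)/2 × 0.25 = 5.51875
  [5.5→7.5]: (21.84+18.06)/2 × 2 = 39.9
  Sum = 137.6175 mg/L·hr
Tail: C_last/k_e = 18.06/0.103 = 175.340
AUC_0→∞ (oral tablet) = 137.6175 + 175.340 = 312.9575 mg/L·hr
F = (AUC_ev/D_ev)/(AUC_iv/D_iv) = (312.9575/600)/(124/150) = 0.521596/0.826667 = 0.6310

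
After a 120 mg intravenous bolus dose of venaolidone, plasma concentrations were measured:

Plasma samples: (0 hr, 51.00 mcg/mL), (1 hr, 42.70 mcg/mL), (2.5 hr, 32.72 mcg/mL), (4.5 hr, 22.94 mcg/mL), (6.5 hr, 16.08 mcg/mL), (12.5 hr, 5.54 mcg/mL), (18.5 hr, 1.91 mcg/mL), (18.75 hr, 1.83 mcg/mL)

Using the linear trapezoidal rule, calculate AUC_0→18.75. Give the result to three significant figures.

Trapezoidal AUC_0→18.75:
  [0→1]: (51.00+42.70)/2 × 1 = 46.85
  [1→2.5]: (42.70+32.72)/2 × 1.5 = 56.565
  [2.5→4.5]: (32.72+22.94)/2 × 2 = 55.66
  [4.5→6.5]: (22.94+16.08)/2 × 2 = 39.02
  [6.5→12.5]: (16.08+5.54)/2 × 6 = 64.86
  [12.5→18.5]: (5.54+1.91)/2 × 6 = 22.35
  [18.5→18.75]: (1.91+1.83)/2 × 0.25 = 0.4675
  Sum = 285.7725 mcg/mL·hr

AUC = 286 mcg/mL·hr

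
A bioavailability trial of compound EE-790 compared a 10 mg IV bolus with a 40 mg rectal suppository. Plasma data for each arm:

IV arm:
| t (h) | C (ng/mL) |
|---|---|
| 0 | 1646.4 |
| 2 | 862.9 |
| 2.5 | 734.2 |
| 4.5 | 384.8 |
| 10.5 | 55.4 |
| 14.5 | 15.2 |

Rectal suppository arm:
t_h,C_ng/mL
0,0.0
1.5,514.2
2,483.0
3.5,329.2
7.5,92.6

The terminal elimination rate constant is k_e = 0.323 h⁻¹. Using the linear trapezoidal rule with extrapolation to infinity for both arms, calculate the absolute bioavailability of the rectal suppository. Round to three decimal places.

Trapezoidal AUC_0→14.5 (IV):
  [0→2]: (1646.4+862.9)/2 × 2 = 2509.3
  [2→2.5]: (862.9+734.2)/2 × 0.5 = 399.275
  [2.5→4.5]: (734.2+384.8)/2 × 2 = 1119.0
  [4.5→10.5]: (384.8+55.4)/2 × 6 = 1320.6
  [10.5→14.5]: (55.4+15.2)/2 × 4 = 141.2
  Sum = 5489.375 ng/mL·h
IV tail: 15.2/0.323 = 47.059; AUC_iv,0→∞ = 5489.375 + 47.059 = 5536.434 ng/mL·h
Trapezoidal AUC_0→7.5 (rectal suppository):
  [0→1.5]: (0.0+514.2)/2 × 1.5 = 385.65
  [1.5→2]: (514.2+483.0)/2 × 0.5 = 249.3
  [2→3.5]: (483.0+329.2)/2 × 1.5 = 609.15
  [3.5→7.5]: (329.2+92.6)/2 × 4 = 843.6
  Sum = 2087.7 ng/mL·h
rectal suppository tail: 92.6/0.323 = 286.687; AUC_ev,0→∞ = 2087.7 + 286.687 = 2374.387 ng/mL·h
F = (AUC_ev/D_ev)/(AUC_iv/D_iv) = (2374.387/40)/(5536.434/10) = 59.359675/553.6434 = 0.1072

F = 0.107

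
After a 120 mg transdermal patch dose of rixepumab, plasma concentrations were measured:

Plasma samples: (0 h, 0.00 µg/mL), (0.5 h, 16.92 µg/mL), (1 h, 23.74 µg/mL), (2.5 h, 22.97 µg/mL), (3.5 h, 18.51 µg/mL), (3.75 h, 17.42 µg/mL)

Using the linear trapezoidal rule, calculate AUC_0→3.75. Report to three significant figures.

AUC = 74.7 µg/mL·h

Trapezoidal AUC_0→3.75:
  [0→0.5]: (0.00+16.92)/2 × 0.5 = 4.23
  [0.5→1]: (16.92+23.74)/2 × 0.5 = 10.165
  [1→2.5]: (23.74+22.97)/2 × 1.5 = 35.0325
  [2.5→3.5]: (22.97+18.51)/2 × 1 = 20.74
  [3.5→3.75]: (18.51+17.42)/2 × 0.25 = 4.49125
  Sum = 74.65875 µg/mL·h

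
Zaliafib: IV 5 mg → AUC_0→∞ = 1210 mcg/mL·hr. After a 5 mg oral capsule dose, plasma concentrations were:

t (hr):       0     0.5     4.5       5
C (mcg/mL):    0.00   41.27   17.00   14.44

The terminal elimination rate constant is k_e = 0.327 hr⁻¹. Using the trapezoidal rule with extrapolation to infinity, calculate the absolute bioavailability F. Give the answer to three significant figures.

F = 0.148

Trapezoidal AUC_0→5 (oral capsule):
  [0→0.5]: (0.00+41.27)/2 × 0.5 = 10.3175
  [0.5→4.5]: (41.27+17.00)/2 × 4 = 116.54
  [4.5→5]: (17.00+14.44)/2 × 0.5 = 7.86
  Sum = 134.7175 mcg/mL·hr
Tail: C_last/k_e = 14.44/0.327 = 44.159
AUC_0→∞ (oral capsule) = 134.7175 + 44.159 = 178.8765 mcg/mL·hr
F = (AUC_ev/D_ev)/(AUC_iv/D_iv) = (178.8765/5)/(1210/5) = 35.7753/242 = 0.1478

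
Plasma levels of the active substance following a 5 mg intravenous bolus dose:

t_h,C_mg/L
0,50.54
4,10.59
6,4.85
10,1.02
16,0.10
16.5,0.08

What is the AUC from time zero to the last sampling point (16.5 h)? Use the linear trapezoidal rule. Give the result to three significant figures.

AUC = 153 mg/L·h

Trapezoidal AUC_0→16.5:
  [0→4]: (50.54+10.59)/2 × 4 = 122.26
  [4→6]: (10.59+4.85)/2 × 2 = 15.44
  [6→10]: (4.85+1.02)/2 × 4 = 11.74
  [10→16]: (1.02+0.10)/2 × 6 = 3.36
  [16→16.5]: (0.10+0.08)/2 × 0.5 = 0.045
  Sum = 152.845 mg/L·h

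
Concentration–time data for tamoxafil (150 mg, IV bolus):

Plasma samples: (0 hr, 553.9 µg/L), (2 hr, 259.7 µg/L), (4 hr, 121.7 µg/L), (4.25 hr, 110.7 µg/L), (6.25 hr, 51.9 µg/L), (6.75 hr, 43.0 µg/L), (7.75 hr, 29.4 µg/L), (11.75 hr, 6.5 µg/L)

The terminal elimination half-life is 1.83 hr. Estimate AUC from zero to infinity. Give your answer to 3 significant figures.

Trapezoidal AUC_0→11.75:
  [0→2]: (553.9+259.7)/2 × 2 = 813.6
  [2→4]: (259.7+121.7)/2 × 2 = 381.4
  [4→4.25]: (121.7+110.7)/2 × 0.25 = 29.05
  [4.25→6.25]: (110.7+51.9)/2 × 2 = 162.6
  [6.25→6.75]: (51.9+43.0)/2 × 0.5 = 23.725
  [6.75→7.75]: (43.0+29.4)/2 × 1 = 36.2
  [7.75→11.75]: (29.4+6.5)/2 × 4 = 71.8
  Sum = 1518.375 µg/L·hr
k_e = ln2 / t½ = 0.693147 / 1.83 = 0.3788 hr^-1
Extrapolated tail: C_last / k_e = 6.5 / 0.3788 = 17.159
AUC_0→∞ = 1518.375 + 17.159 = 1535.534 µg/L·hr

AUC = 1540 µg/L·hr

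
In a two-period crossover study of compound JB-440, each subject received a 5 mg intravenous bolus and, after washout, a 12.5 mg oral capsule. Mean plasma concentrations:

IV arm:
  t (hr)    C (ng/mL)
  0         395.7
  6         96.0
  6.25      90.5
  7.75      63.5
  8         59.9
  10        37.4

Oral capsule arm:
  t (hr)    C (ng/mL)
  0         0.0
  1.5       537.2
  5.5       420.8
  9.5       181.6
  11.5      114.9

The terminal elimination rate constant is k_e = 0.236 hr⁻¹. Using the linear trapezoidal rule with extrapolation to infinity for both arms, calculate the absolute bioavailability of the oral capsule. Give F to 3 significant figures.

F = 0.914

Trapezoidal AUC_0→10 (IV):
  [0→6]: (395.7+96.0)/2 × 6 = 1475.1
  [6→6.25]: (96.0+90.5)/2 × 0.25 = 23.3125
  [6.25→7.75]: (90.5+63.5)/2 × 1.5 = 115.5
  [7.75→8]: (63.5+59.9)/2 × 0.25 = 15.425
  [8→10]: (59.9+37.4)/2 × 2 = 97.3
  Sum = 1726.6375 ng/mL·hr
IV tail: 37.4/0.236 = 158.475; AUC_iv,0→∞ = 1726.6375 + 158.475 = 1885.1125 ng/mL·hr
Trapezoidal AUC_0→11.5 (oral capsule):
  [0→1.5]: (0.0+537.2)/2 × 1.5 = 402.9
  [1.5→5.5]: (537.2+420.8)/2 × 4 = 1916.0
  [5.5→9.5]: (420.8+181.6)/2 × 4 = 1204.8
  [9.5→11.5]: (181.6+114.9)/2 × 2 = 296.5
  Sum = 3820.2 ng/mL·hr
oral capsule tail: 114.9/0.236 = 486.864; AUC_ev,0→∞ = 3820.2 + 486.864 = 4307.064 ng/mL·hr
F = (AUC_ev/D_ev)/(AUC_iv/D_iv) = (4307.064/12.5)/(1885.1125/5) = 344.56512/377.0225 = 0.9139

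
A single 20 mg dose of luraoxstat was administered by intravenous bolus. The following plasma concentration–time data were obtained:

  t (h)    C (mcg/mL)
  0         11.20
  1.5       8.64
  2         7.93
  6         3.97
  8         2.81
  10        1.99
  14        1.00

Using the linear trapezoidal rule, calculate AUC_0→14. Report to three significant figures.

Trapezoidal AUC_0→14:
  [0→1.5]: (11.20+8.64)/2 × 1.5 = 14.88
  [1.5→2]: (8.64+7.93)/2 × 0.5 = 4.1425
  [2→6]: (7.93+3.97)/2 × 4 = 23.8
  [6→8]: (3.97+2.81)/2 × 2 = 6.78
  [8→10]: (2.81+1.99)/2 × 2 = 4.8
  [10→14]: (1.99+1.00)/2 × 4 = 5.98
  Sum = 60.3825 mcg/mL·h

AUC = 60.4 mcg/mL·h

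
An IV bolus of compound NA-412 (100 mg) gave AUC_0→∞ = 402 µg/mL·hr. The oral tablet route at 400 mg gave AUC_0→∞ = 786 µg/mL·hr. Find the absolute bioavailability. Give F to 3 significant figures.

F = (AUC_ev / D_ev) / (AUC_iv / D_iv)
  = (786/400) / (402/100)
  = 1.965 / 4.02 = 0.4888

F = 0.489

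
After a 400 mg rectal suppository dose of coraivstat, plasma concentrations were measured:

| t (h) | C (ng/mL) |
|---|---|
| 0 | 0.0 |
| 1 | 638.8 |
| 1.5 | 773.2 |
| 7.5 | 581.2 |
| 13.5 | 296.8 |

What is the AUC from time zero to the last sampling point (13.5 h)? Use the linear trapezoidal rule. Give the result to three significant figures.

Trapezoidal AUC_0→13.5:
  [0→1]: (0.0+638.8)/2 × 1 = 319.4
  [1→1.5]: (638.8+773.2)/2 × 0.5 = 353.0
  [1.5→7.5]: (773.2+581.2)/2 × 6 = 4063.2
  [7.5→13.5]: (581.2+296.8)/2 × 6 = 2634.0
  Sum = 7369.6 ng/mL·h

AUC = 7370 ng/mL·h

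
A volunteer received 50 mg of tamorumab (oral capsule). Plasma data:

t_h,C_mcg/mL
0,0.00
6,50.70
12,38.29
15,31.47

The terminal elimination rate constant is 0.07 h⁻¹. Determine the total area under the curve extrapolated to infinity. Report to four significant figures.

Trapezoidal AUC_0→15:
  [0→6]: (0.00+50.70)/2 × 6 = 152.1
  [6→12]: (50.70+38.29)/2 × 6 = 266.97
  [12→15]: (38.29+31.47)/2 × 3 = 104.64
  Sum = 523.71 mcg/mL·h
Extrapolated tail: C_last / k_e = 31.47 / 0.07 = 449.571
AUC_0→∞ = 523.71 + 449.571 = 973.281 mcg/mL·h

AUC = 973.3 mcg/mL·h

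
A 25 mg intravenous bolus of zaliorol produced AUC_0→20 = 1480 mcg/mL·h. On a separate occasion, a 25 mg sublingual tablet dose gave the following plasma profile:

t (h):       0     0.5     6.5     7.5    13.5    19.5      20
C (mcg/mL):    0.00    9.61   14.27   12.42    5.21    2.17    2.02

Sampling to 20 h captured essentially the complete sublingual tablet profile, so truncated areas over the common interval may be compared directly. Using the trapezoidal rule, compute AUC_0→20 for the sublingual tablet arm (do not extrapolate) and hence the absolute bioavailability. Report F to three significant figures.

F = 0.110

Trapezoidal AUC_0→20 (sublingual tablet):
  [0→0.5]: (0.00+9.61)/2 × 0.5 = 2.4025
  [0.5→6.5]: (9.61+14.27)/2 × 6 = 71.64
  [6.5→7.5]: (14.27+12.42)/2 × 1 = 13.345
  [7.5→13.5]: (12.42+5.21)/2 × 6 = 52.89
  [13.5→19.5]: (5.21+2.17)/2 × 6 = 22.14
  [19.5→20]: (2.17+2.02)/2 × 0.5 = 1.0475
  Sum = 163.465 mcg/mL·h
F = (AUC_ev/D_ev)/(AUC_iv/D_iv) = (163.465/25)/(1480/25) = 6.5386/59.2 = 0.1104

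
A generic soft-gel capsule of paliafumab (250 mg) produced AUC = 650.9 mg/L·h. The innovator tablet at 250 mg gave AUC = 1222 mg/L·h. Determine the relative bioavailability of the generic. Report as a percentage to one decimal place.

F_rel = (AUC_test/D_test) / (AUC_ref/D_ref)
      = (650.9/250) / (1222/250)
      = 2.6036 / 4.888 = 0.5327 = 53.27%

F_rel = 53.3%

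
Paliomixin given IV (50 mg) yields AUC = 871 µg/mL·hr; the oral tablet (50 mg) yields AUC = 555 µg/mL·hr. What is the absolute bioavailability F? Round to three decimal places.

F = (AUC_ev / D_ev) / (AUC_iv / D_iv)
  = (555/50) / (871/50)
  = 11.1 / 17.42 = 0.6372

F = 0.637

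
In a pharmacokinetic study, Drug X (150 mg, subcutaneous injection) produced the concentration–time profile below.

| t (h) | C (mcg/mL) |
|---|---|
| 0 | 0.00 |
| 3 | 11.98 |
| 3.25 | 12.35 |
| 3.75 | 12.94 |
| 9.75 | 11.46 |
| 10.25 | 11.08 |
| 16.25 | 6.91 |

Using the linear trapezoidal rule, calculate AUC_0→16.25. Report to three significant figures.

AUC = 160 mcg/mL·h

Trapezoidal AUC_0→16.25:
  [0→3]: (0.00+11.98)/2 × 3 = 17.97
  [3→3.25]: (11.98+12.35)/2 × 0.25 = 3.04125
  [3.25→3.75]: (12.35+12.94)/2 × 0.5 = 6.3225
  [3.75→9.75]: (12.94+11.46)/2 × 6 = 73.2
  [9.75→10.25]: (11.46+11.08)/2 × 0.5 = 5.635
  [10.25→16.25]: (11.08+6.91)/2 × 6 = 53.97
  Sum = 160.13875 mcg/mL·h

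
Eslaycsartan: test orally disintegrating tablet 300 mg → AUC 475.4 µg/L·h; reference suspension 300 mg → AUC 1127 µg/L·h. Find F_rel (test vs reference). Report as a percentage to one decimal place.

F_rel = (AUC_test/D_test) / (AUC_ref/D_ref)
      = (475.4/300) / (1127/300)
      = 1.58467 / 3.75667 = 0.4218 = 42.18%

F_rel = 42.2%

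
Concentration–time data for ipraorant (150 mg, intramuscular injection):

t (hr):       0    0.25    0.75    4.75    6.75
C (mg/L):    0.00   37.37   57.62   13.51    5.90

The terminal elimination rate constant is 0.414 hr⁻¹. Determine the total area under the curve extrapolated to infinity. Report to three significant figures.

AUC = 204 mg/L·hr

Trapezoidal AUC_0→6.75:
  [0→0.25]: (0.00+37.37)/2 × 0.25 = 4.67125
  [0.25→0.75]: (37.37+57.62)/2 × 0.5 = 23.7475
  [0.75→4.75]: (57.62+13.51)/2 × 4 = 142.26
  [4.75→6.75]: (13.51+5.90)/2 × 2 = 19.41
  Sum = 190.08875 mg/L·hr
Extrapolated tail: C_last / k_e = 5.90 / 0.414 = 14.251
AUC_0→∞ = 190.08875 + 14.251 = 204.33975 mg/L·hr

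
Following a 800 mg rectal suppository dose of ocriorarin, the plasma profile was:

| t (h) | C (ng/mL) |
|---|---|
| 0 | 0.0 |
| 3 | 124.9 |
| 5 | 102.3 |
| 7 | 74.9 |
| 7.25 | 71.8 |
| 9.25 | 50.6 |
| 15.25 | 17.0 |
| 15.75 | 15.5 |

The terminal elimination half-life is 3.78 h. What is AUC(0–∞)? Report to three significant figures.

AUC = 1030 ng/mL·h

Trapezoidal AUC_0→15.75:
  [0→3]: (0.0+124.9)/2 × 3 = 187.35
  [3→5]: (124.9+102.3)/2 × 2 = 227.2
  [5→7]: (102.3+74.9)/2 × 2 = 177.2
  [7→7.25]: (74.9+71.8)/2 × 0.25 = 18.3375
  [7.25→9.25]: (71.8+50.6)/2 × 2 = 122.4
  [9.25→15.25]: (50.6+17.0)/2 × 6 = 202.8
  [15.25→15.75]: (17.0+15.5)/2 × 0.5 = 8.125
  Sum = 943.4125 ng/mL·h
k_e = ln2 / t½ = 0.693147 / 3.78 = 0.1834 h^-1
Extrapolated tail: C_last / k_e = 15.5 / 0.1834 = 84.515
AUC_0→∞ = 943.4125 + 84.515 = 1027.9275 ng/mL·h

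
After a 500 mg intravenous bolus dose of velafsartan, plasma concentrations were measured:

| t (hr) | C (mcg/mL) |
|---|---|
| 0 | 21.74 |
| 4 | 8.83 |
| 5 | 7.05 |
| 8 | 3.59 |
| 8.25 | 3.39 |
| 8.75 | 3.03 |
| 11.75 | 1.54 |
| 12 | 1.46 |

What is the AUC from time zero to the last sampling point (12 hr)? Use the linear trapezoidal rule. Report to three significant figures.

Trapezoidal AUC_0→12:
  [0→4]: (21.74+8.83)/2 × 4 = 61.14
  [4→5]: (8.83+7.05)/2 × 1 = 7.94
  [5→8]: (7.05+3.59)/2 × 3 = 15.96
  [8→8.25]: (3.59+3.39)/2 × 0.25 = 0.8725
  [8.25→8.75]: (3.39+3.03)/2 × 0.5 = 1.605
  [8.75→11.75]: (3.03+1.54)/2 × 3 = 6.855
  [11.75→12]: (1.54+1.46)/2 × 0.25 = 0.375
  Sum = 94.7475 mcg/mL·hr

AUC = 94.7 mcg/mL·hr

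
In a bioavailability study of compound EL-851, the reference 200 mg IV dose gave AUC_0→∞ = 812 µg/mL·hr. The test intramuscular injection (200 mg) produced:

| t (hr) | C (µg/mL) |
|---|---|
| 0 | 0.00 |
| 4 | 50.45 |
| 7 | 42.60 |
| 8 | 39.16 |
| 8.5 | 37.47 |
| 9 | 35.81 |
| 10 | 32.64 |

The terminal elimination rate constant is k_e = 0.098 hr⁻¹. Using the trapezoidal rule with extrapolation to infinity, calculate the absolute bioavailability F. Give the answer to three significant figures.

F = 0.845

Trapezoidal AUC_0→10 (intramuscular injection):
  [0→4]: (0.00+50.45)/2 × 4 = 100.9
  [4→7]: (50.45+42.60)/2 × 3 = 139.575
  [7→8]: (42.60+39.16)/2 × 1 = 40.88
  [8→8.5]: (39.16+37.47)/2 × 0.5 = 19.1575
  [8.5→9]: (37.47+35.81)/2 × 0.5 = 18.32
  [9→10]: (35.81+32.64)/2 × 1 = 34.225
  Sum = 353.0575 µg/mL·hr
Tail: C_last/k_e = 32.64/0.098 = 333.061
AUC_0→∞ (intramuscular injection) = 353.0575 + 333.061 = 686.1185 µg/mL·hr
F = (AUC_ev/D_ev)/(AUC_iv/D_iv) = (686.1185/200)/(812/200) = 3.4305925/4.06 = 0.8450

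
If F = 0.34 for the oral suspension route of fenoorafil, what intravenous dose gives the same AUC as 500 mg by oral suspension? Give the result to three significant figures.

D_iv = 170 mg

Systemic exposure from an extravascular dose = F × D_ev, so the equivalent IV dose is F × D_ev.
D_iv = F × D_ev = 0.34 × 500 = 170 mg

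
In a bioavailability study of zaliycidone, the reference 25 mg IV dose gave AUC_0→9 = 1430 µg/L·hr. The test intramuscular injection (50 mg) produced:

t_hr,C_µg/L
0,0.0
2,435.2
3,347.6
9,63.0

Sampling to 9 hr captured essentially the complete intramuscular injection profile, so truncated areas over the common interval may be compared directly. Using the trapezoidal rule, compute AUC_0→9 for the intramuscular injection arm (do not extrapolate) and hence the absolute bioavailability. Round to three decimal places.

F = 0.720

Trapezoidal AUC_0→9 (intramuscular injection):
  [0→2]: (0.0+435.2)/2 × 2 = 435.2
  [2→3]: (435.2+347.6)/2 × 1 = 391.4
  [3→9]: (347.6+63.0)/2 × 6 = 1231.8
  Sum = 2058.4 µg/L·hr
F = (AUC_ev/D_ev)/(AUC_iv/D_iv) = (2058.4/50)/(1430/25) = 41.168/57.2 = 0.7197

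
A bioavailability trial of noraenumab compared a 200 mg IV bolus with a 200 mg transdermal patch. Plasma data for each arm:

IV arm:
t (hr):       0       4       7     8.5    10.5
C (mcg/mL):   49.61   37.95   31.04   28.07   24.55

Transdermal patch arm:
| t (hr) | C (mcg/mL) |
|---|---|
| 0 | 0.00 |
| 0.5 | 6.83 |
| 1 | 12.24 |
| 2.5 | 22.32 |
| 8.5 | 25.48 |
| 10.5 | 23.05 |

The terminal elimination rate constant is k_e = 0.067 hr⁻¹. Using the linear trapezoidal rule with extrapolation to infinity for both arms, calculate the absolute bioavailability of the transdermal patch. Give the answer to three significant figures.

F = 0.766

Trapezoidal AUC_0→10.5 (IV):
  [0→4]: (49.61+37.95)/2 × 4 = 175.12
  [4→7]: (37.95+31.04)/2 × 3 = 103.485
  [7→8.5]: (31.04+28.07)/2 × 1.5 = 44.3325
  [8.5→10.5]: (28.07+24.55)/2 × 2 = 52.62
  Sum = 375.5575 mcg/mL·hr
IV tail: 24.55/0.067 = 366.418; AUC_iv,0→∞ = 375.5575 + 366.418 = 741.9755 mcg/mL·hr
Trapezoidal AUC_0→10.5 (transdermal patch):
  [0→0.5]: (0.00+6.83)/2 × 0.5 = 1.7075
  [0.5→1]: (6.83+12.24)/2 × 0.5 = 4.7675
  [1→2.5]: (12.24+22.32)/2 × 1.5 = 25.92
  [2.5→8.5]: (22.32+25.48)/2 × 6 = 143.4
  [8.5→10.5]: (25.48+23.05)/2 × 2 = 48.53
  Sum = 224.325 mcg/mL·hr
transdermal patch tail: 23.05/0.067 = 344.030; AUC_ev,0→∞ = 224.325 + 344.030 = 568.355 mcg/mL·hr
F = (AUC_ev/D_ev)/(AUC_iv/D_iv) = (568.355/200)/(741.9755/200) = 2.841775/3.7098775 = 0.7660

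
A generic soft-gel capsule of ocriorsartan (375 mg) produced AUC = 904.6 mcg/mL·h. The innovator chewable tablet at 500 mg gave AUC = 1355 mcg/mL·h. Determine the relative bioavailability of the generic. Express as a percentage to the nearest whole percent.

F_rel = 89%

F_rel = (AUC_test/D_test) / (AUC_ref/D_ref)
      = (904.6/375) / (1355/500)
      = 2.41227 / 2.71 = 0.8901 = 89.01%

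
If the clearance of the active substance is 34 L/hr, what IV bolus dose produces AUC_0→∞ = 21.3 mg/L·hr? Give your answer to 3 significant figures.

Dose = 724 mg

Dose_iv = CL × AUC_0→∞
     = 34 × 21.3 = 724.2 mg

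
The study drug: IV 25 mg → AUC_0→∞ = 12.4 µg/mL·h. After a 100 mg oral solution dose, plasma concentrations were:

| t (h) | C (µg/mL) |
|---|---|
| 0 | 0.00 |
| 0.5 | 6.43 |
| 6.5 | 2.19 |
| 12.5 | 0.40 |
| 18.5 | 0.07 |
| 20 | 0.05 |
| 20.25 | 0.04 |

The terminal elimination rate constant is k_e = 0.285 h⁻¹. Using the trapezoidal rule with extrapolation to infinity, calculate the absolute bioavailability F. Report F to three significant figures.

F = 0.744

Trapezoidal AUC_0→20.25 (oral solution):
  [0→0.5]: (0.00+6.43)/2 × 0.5 = 1.6075
  [0.5→6.5]: (6.43+2.19)/2 × 6 = 25.86
  [6.5→12.5]: (2.19+0.40)/2 × 6 = 7.77
  [12.5→18.5]: (0.40+0.07)/2 × 6 = 1.41
  [18.5→20]: (0.07+0.05)/2 × 1.5 = 0.09
  [20→20.25]: (0.05+0.04)/2 × 0.25 = 0.01125
  Sum = 36.74875 µg/mL·h
Tail: C_last/k_e = 0.04/0.285 = 0.140
AUC_0→∞ (oral solution) = 36.74875 + 0.140 = 36.88875 µg/mL·h
F = (AUC_ev/D_ev)/(AUC_iv/D_iv) = (36.88875/100)/(12.4/25) = 0.3688875/0.496 = 0.7437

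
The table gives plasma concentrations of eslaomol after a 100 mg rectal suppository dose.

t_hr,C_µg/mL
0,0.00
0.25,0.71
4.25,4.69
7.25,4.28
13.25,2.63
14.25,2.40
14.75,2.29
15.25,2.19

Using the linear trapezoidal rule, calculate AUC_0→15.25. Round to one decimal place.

Trapezoidal AUC_0→15.25:
  [0→0.25]: (0.00+0.71)/2 × 0.25 = 0.08875
  [0.25→4.25]: (0.71+4.69)/2 × 4 = 10.8
  [4.25→7.25]: (4.69+4.28)/2 × 3 = 13.455
  [7.25→13.25]: (4.28+2.63)/2 × 6 = 20.73
  [13.25→14.25]: (2.63+2.40)/2 × 1 = 2.515
  [14.25→14.75]: (2.40+2.29)/2 × 0.5 = 1.1725
  [14.75→15.25]: (2.29+2.19)/2 × 0.5 = 1.12
  Sum = 49.88125 µg/mL·hr

AUC = 49.9 µg/mL·hr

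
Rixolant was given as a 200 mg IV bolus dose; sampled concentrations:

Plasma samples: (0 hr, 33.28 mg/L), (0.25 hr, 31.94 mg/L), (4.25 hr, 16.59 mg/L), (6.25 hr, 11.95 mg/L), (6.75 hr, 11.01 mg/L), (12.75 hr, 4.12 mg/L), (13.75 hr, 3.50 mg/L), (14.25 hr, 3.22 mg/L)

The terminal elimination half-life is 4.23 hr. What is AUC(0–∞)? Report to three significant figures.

AUC = 210 mg/L·hr

Trapezoidal AUC_0→14.25:
  [0→0.25]: (33.28+31.94)/2 × 0.25 = 8.1525
  [0.25→4.25]: (31.94+16.59)/2 × 4 = 97.06
  [4.25→6.25]: (16.59+11.95)/2 × 2 = 28.54
  [6.25→6.75]: (11.95+11.01)/2 × 0.5 = 5.74
  [6.75→12.75]: (11.01+4.12)/2 × 6 = 45.39
  [12.75→13.75]: (4.12+3.50)/2 × 1 = 3.81
  [13.75→14.25]: (3.50+3.22)/2 × 0.5 = 1.68
  Sum = 190.3725 mg/L·hr
k_e = ln2 / t½ = 0.693147 / 4.23 = 0.1639 hr^-1
Extrapolated tail: C_last / k_e = 3.22 / 0.1639 = 19.646
AUC_0→∞ = 190.3725 + 19.646 = 210.0185 mg/L·hr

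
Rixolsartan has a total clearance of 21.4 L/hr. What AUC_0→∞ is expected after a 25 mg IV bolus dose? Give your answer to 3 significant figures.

AUC_0→∞ = Dose_iv / CL
        = 25 / 21.4 = 1.16822 mg/L·hr

AUC = 1.17 mg/L·hr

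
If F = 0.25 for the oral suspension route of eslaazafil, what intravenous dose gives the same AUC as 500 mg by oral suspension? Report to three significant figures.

D_iv = 125 mg

Systemic exposure from an extravascular dose = F × D_ev, so the equivalent IV dose is F × D_ev.
D_iv = F × D_ev = 0.25 × 500 = 125 mg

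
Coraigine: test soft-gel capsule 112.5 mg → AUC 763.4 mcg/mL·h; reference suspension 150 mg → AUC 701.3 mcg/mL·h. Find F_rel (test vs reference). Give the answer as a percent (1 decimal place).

F_rel = 145.1%

F_rel = (AUC_test/D_test) / (AUC_ref/D_ref)
      = (763.4/112.5) / (701.3/150)
      = 6.78578 / 4.67533 = 1.4514 = 145.14%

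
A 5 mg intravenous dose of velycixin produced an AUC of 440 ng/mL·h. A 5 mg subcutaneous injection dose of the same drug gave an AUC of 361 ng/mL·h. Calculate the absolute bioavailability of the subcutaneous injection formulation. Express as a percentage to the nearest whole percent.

F = 82%

F = (AUC_ev / D_ev) / (AUC_iv / D_iv)
  = (361/5) / (440/5)
  = 72.2 / 88 = 0.8205
  = 82.05%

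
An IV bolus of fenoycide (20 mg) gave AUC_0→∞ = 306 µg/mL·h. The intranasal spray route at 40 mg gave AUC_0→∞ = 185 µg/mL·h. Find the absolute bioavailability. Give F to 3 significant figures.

F = (AUC_ev / D_ev) / (AUC_iv / D_iv)
  = (185/40) / (306/20)
  = 4.625 / 15.3 = 0.3023

F = 0.302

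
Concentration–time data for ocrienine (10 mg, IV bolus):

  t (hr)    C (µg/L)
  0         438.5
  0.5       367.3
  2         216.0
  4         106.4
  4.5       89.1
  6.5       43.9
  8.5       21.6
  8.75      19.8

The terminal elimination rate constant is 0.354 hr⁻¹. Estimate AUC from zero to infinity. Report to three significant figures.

Trapezoidal AUC_0→8.75:
  [0→0.5]: (438.5+367.3)/2 × 0.5 = 201.45
  [0.5→2]: (367.3+216.0)/2 × 1.5 = 437.475
  [2→4]: (216.0+106.4)/2 × 2 = 322.4
  [4→4.5]: (106.4+89.1)/2 × 0.5 = 48.875
  [4.5→6.5]: (89.1+43.9)/2 × 2 = 133.0
  [6.5→8.5]: (43.9+21.6)/2 × 2 = 65.5
  [8.5→8.75]: (21.6+19.8)/2 × 0.25 = 5.175
  Sum = 1213.875 µg/L·hr
Extrapolated tail: C_last / k_e = 19.8 / 0.354 = 55.932
AUC_0→∞ = 1213.875 + 55.932 = 1269.807 µg/L·hr

AUC = 1270 µg/L·hr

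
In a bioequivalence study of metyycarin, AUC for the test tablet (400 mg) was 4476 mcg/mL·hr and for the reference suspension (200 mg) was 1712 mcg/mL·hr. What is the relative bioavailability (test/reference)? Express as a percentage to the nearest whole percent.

F_rel = (AUC_test/D_test) / (AUC_ref/D_ref)
      = (4476/400) / (1712/200)
      = 11.19 / 8.56 = 1.3072 = 130.72%

F_rel = 131%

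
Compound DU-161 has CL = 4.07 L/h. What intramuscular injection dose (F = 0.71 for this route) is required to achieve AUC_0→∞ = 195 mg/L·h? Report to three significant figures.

Dose = 1120 mg

Dose = CL × AUC_0→∞ / F
     = 4.07 × 195 / 0.71 = 1117.82 mg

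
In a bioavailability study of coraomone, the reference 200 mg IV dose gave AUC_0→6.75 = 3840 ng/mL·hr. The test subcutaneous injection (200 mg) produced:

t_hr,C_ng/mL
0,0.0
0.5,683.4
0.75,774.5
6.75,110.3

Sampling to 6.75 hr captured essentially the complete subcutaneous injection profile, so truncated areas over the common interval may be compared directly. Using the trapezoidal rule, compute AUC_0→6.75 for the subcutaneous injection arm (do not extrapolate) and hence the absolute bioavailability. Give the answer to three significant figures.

Trapezoidal AUC_0→6.75 (subcutaneous injection):
  [0→0.5]: (0.0+683.4)/2 × 0.5 = 170.85
  [0.5→0.75]: (683.4+774.5)/2 × 0.25 = 182.2375
  [0.75→6.75]: (774.5+110.3)/2 × 6 = 2654.4
  Sum = 3007.4875 ng/mL·hr
F = (AUC_ev/D_ev)/(AUC_iv/D_iv) = (3007.4875/200)/(3840/200) = 15.0374/19.2 = 0.7832

F = 0.783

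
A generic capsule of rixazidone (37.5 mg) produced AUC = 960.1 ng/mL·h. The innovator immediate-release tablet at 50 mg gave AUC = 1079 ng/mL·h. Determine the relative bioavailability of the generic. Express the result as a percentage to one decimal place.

F_rel = (AUC_test/D_test) / (AUC_ref/D_ref)
      = (960.1/37.5) / (1079/50)
      = 25.6027 / 21.58 = 1.1864 = 118.64%

F_rel = 118.6%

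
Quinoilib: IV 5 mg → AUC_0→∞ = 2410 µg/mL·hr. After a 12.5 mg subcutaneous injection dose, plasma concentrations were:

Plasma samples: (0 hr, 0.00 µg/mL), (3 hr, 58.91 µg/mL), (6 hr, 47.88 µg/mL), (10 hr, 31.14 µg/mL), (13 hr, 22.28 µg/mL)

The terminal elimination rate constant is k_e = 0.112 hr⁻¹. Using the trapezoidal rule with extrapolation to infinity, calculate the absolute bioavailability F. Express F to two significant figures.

F = 0.11

Trapezoidal AUC_0→13 (subcutaneous injection):
  [0→3]: (0.00+58.91)/2 × 3 = 88.365
  [3→6]: (58.91+47.88)/2 × 3 = 160.185
  [6→10]: (47.88+31.14)/2 × 4 = 158.04
  [10→13]: (31.14+22.28)/2 × 3 = 80.13
  Sum = 486.72 µg/mL·hr
Tail: C_last/k_e = 22.28/0.112 = 198.929
AUC_0→∞ (subcutaneous injection) = 486.72 + 198.929 = 685.649 µg/mL·hr
F = (AUC_ev/D_ev)/(AUC_iv/D_iv) = (685.649/12.5)/(2410/5) = 54.85192/482 = 0.1138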